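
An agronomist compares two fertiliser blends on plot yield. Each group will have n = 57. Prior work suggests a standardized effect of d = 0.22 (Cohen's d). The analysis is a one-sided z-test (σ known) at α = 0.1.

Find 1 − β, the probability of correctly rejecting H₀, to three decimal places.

Power ≈ 0.457

Noncentrality parameter: δ = d·√(n/2) = 0.22 × √(57/2) = 1.1745
One-sided α = 0.1 → critical value z_{0.1} = 1.282.
Power = P(Z > 1.282 − δ) = Φ(-0.107) = 0.4574.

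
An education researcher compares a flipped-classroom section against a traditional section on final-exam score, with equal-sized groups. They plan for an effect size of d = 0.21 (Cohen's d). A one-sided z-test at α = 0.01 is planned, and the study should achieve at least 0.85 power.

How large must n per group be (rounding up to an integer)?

Set Φ(δ − 2.326) = 0.85; then δ − 2.326 = Φ⁻¹(0.85) = 1.036, giving δ = 3.363.
δ = d·√(n/2) ⇒ n = 2(δ/d)² = 2 × (3.363 / 0.21)² = 512.85.
Round up to the next whole unit.

n = 513 per group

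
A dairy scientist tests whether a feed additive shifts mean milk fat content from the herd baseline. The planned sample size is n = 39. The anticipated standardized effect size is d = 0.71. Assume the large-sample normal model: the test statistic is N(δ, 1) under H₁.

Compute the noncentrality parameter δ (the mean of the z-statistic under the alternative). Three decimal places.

δ = d·√n = 0.71 × √39 = 4.4339

δ ≈ 4.434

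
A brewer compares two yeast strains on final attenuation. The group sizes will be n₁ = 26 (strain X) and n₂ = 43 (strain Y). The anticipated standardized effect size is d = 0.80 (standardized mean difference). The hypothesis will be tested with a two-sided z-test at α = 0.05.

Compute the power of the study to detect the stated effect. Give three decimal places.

Noncentrality parameter: δ = d / √(1/n₁ + 1/n₂) = 0.80 / √(1/26 + 1/43) = 3.2202
Critical value for a two-sided test at α = 0.05: z_{α/2} = 1.960.
Power = Φ(δ − 1.960) + Φ(−δ − 1.960) = Φ(1.260) + Φ(-5.180) = 0.8962 + 0.0000 = 0.8962.

Power ≈ 0.896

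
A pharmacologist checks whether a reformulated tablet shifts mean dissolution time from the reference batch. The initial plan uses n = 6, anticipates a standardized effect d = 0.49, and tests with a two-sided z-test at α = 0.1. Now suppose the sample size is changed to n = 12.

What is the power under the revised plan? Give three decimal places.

Power ≈ 0.521

With n = 12: δ = d·√n = 0.49 × √12 = 1.6974. Critical value z_{0.05} = 1.645.
Revised power = Φ(δ − 1.645) + Φ(−δ − 1.645) = Φ(0.053) + Φ(-3.342) = 0.5210 + 0.0004 = 0.5214.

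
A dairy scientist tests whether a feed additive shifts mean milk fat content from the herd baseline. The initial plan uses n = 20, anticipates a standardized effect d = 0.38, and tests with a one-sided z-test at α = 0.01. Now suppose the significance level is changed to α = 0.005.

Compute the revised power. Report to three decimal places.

δ = d·√n = 0.38 × √20 = 1.6994 (unchanged). New critical value: z_{0.005} = 2.576.
Revised power = P(Z > 2.576 − δ) = Φ(-0.876) = 0.1904.

Power ≈ 0.190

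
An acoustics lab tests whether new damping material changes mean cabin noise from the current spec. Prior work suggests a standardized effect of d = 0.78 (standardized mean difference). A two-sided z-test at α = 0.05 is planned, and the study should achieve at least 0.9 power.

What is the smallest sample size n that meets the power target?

Set Φ(δ − 1.960) = 0.9; then δ − 1.960 = Φ⁻¹(0.9) = 1.282, giving δ = 3.242.
(Ignoring the negligible lower-tail rejection probability gives the usual closed-form inversion.)
δ = d·√n ⇒ n = (δ/d)² = (3.242 / 0.78)² = 17.27.
Round up to the next whole unit.

n = 18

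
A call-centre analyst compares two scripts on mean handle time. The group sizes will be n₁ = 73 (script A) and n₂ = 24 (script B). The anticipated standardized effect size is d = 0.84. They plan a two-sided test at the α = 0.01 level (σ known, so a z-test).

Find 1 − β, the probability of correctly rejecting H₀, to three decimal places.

Power ≈ 0.840

Noncentrality parameter: δ = d / √(1/n₁ + 1/n₂) = 0.84 / √(1/73 + 1/24) = 3.5699
Critical value for a two-sided test at α = 0.01: z_{α/2} = 2.576.
Power = Φ(δ − 2.576) + Φ(−δ − 2.576) = Φ(0.994) + Φ(-6.146) = 0.8399 + 0.0000 = 0.8399.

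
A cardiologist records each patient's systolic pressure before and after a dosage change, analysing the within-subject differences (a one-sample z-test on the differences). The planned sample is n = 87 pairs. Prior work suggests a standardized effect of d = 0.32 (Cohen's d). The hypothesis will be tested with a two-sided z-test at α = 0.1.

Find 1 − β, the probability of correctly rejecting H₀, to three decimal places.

Power ≈ 0.910

Noncentrality parameter: δ = d·√n = 0.32 × √87 = 2.9848
Two-sided α = 0.1 → critical value z_{0.05} = 1.645.
Power = Φ(δ − 1.645) + Φ(−δ − 1.645) = Φ(1.340) + Φ(-4.630) = 0.9099 + 0.0000 = 0.9099.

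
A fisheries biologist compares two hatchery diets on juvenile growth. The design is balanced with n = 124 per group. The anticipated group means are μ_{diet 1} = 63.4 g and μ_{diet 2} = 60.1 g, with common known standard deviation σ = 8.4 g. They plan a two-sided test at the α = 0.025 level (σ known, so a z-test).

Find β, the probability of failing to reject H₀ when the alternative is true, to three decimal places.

Standardized effect: d = |μ_{diet 1} − μ_{diet 2}| / σ = |63.4 − 60.1| / 8.4 = 0.3929
Noncentrality parameter: δ = d·√(n/2) = 0.3929 × √(124/2) = 3.0934
Critical value for a two-sided test at α = 0.025: z_{α/2} = 2.241.
Power = Φ(δ − 2.241) + Φ(−δ − 2.241) = Φ(0.852) + Φ(-5.335) = 0.8029 + 0.0000 = 0.8029.
Type II error: β = 1 − power = 1 − 0.8029 = 0.1971.

β ≈ 0.197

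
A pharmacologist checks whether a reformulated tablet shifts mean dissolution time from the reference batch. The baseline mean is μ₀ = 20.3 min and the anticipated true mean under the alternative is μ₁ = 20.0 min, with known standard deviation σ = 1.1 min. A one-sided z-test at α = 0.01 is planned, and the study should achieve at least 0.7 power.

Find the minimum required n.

n = 110

Standardized effect: d = |μ₁ − μ₀| / σ = |20.0 − 20.3| / 1.1 = 0.2727
Set Φ(δ − 2.326) = 0.7; then δ − 2.326 = Φ⁻¹(0.7) = 0.524, giving δ = 2.851.
δ = d·√n ⇒ n = (δ/d)² = (2.851 / 0.2727)² = 109.26.
Round up to the next whole unit.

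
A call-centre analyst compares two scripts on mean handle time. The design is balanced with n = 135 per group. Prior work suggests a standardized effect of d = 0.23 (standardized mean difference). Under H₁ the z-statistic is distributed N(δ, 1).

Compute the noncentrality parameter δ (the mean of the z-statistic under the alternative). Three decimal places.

δ = d·√(n/2) = 0.23 × √(135/2) = 1.8896

δ ≈ 1.890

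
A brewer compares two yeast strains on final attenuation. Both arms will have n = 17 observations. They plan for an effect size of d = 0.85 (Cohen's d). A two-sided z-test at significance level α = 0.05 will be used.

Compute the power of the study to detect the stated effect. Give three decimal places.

Power ≈ 0.698

Noncentrality parameter: δ = d·√(n/2) = 0.85 × √(17/2) = 2.4782
Critical value for a two-sided test at α = 0.05: z_{α/2} = 1.960.
Power = Φ(δ − 1.960) + Φ(−δ − 1.960) = Φ(0.518) + Φ(-4.438) = 0.6978 + 0.0000 = 0.6978.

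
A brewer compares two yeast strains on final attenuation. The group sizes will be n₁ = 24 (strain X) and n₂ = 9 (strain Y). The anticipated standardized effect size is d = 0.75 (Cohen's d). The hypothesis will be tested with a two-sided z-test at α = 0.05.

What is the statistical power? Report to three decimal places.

Noncentrality parameter: δ = d / √(1/n₁ + 1/n₂) = 0.75 / √(1/24 + 1/9) = 1.9188
Two-sided α = 0.05 → critical value z_{0.025} = 1.960.
Power = Φ(δ − 1.960) + Φ(−δ − 1.960) = Φ(-0.041) + Φ(-3.879) = 0.4836 + 0.0001 = 0.4836.

Power ≈ 0.484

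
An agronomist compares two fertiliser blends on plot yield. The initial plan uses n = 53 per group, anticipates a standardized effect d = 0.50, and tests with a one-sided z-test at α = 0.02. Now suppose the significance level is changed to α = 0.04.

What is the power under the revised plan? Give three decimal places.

Power ≈ 0.795

δ = d·√(n/2) = 0.50 × √(53/2) = 2.5739 (unchanged). New critical value: z_{0.04} = 1.751.
Revised power = Φ(δ − 1.751) = Φ(0.823) = 0.7948.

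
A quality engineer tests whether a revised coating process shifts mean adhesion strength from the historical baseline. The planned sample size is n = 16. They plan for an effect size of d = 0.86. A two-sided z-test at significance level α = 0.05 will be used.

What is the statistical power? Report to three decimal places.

Power ≈ 0.931

Noncentrality parameter: δ = d·√n = 0.86 × √16 = 3.4400
Critical value for a two-sided test at α = 0.05: z_{α/2} = 1.960.
Power = Φ(δ − 1.960) + Φ(−δ − 1.960) = Φ(1.480) + Φ(-5.400) = 0.9306 + 0.0000 = 0.9306.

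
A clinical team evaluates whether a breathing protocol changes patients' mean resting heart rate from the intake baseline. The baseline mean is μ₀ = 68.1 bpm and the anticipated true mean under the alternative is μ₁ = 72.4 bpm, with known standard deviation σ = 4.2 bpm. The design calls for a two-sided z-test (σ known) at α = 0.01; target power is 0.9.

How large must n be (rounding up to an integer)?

Standardized effect: d = |μ₁ − μ₀| / σ = |72.4 − 68.1| / 4.2 = 1.0238
For power 0.9 need Φ(δ − z_{0.005}) = 0.9, so δ = z_{0.005} + z_{0.10} = 2.576 + 1.282 = 3.857.
(The Φ(−δ − z_{α/2}) term is vanishingly small for δ > 0 and is dropped in the standard sample-size formula.)
δ = d·√n ⇒ n = (δ/d)² = (3.857 / 1.0238)² = 14.20.
Round up to the next whole unit.

n = 15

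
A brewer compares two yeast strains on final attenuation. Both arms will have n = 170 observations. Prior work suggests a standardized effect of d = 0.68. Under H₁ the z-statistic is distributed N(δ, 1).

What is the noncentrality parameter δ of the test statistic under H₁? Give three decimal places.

δ ≈ 6.269

The noncentrality parameter scales effect size by the design's sample-size factor: δ = d·√(n/2) = 0.68 × √(170/2) = 6.2693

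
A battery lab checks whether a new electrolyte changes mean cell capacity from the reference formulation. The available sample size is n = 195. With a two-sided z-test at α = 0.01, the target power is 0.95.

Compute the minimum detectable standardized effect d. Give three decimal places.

d ≈ 0.302

Need Φ(δ − 2.576) = 0.95, so δ = 2.576 + 1.645 = 4.221.
(Lower-tail contribution to power is negligible for δ > 0.)
δ = d·√n ⇒ d = δ/√n = 4.221/√195 = 0.3022.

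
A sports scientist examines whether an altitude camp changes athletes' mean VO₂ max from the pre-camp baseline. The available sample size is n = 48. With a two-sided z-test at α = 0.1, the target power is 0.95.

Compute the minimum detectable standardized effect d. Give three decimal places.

d ≈ 0.475

Need Φ(δ − 1.645) = 0.95, so δ = 1.645 + 1.645 = 3.290.
(The second rejection-region term Φ(−δ − z_{α/2}) is negligible and dropped.)
δ = d·√n ⇒ d = δ/√n = 3.290/√48 = 0.4748.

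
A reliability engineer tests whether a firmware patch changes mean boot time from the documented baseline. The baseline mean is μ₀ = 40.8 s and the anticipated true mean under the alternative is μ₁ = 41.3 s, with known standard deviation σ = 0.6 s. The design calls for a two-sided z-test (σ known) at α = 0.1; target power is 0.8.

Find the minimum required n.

Standardized effect: d = |μ₁ − μ₀| / σ = |41.3 − 40.8| / 0.6 = 0.8333
For power 0.8 need Φ(δ − z_{0.05}) = 0.8, so δ = z_{0.05} + z_{0.20} = 1.645 + 0.842 = 2.486.
(Ignoring the negligible lower-tail rejection probability gives the usual closed-form inversion.)
δ = d·√n ⇒ n = (δ/d)² = (2.486 / 0.8333)² = 8.90.
Rounding up, n = 9.

n = 9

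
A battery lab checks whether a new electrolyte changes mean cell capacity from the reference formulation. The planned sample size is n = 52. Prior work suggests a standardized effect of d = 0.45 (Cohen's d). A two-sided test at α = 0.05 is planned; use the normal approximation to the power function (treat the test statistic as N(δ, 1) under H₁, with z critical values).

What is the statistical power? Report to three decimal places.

Power ≈ 0.901

Noncentrality parameter: δ = d·√n = 0.45 × √52 = 3.2450
Critical value for a two-sided test at α = 0.05: z_{α/2} = 1.960.
Power = Φ(δ − 1.960) + Φ(−δ − 1.960) = Φ(1.285) + Φ(-5.205) = 0.9006 + 0.0000 = 0.9006.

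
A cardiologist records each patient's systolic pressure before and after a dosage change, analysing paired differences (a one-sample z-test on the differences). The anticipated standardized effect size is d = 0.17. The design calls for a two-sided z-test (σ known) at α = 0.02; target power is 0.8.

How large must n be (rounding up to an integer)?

For power 0.8 need Φ(δ − z_{0.01}) = 0.8, so δ = z_{0.01} + z_{0.20} = 2.326 + 0.842 = 3.168.
(The Φ(−δ − z_{α/2}) term is vanishingly small for δ > 0 and is dropped in the standard sample-size formula.)
δ = d·√n ⇒ n = (δ/d)² = (3.168 / 0.17)² = 347.27.
Round up to the next whole unit.

n = 348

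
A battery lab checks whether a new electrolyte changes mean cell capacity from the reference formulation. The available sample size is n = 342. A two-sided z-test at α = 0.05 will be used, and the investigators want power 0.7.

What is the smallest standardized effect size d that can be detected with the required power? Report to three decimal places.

Need Φ(δ − 1.960) = 0.7, so δ = 1.960 + 0.524 = 2.484.
(Lower-tail contribution to power is negligible for δ > 0.)
δ = d·√n ⇒ d = δ/√n = 2.484/√342 = 0.1343.

d ≈ 0.134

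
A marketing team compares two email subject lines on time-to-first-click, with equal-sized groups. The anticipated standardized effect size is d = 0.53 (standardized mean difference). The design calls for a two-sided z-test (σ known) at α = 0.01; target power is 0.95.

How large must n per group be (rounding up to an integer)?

n = 127 per group

For power 0.95 need Φ(δ − z_{0.005}) = 0.95, so δ = z_{0.005} + z_{0.05} = 2.576 + 1.645 = 4.221.
(For δ > 0 the lower-tail rejection region contributes negligibly to power, so the one-term inversion is standard.)
δ = d·√(n/2) ⇒ n = 2(δ/d)² = 2 × (4.221 / 0.53)² = 126.84.
Round up to the next whole unit.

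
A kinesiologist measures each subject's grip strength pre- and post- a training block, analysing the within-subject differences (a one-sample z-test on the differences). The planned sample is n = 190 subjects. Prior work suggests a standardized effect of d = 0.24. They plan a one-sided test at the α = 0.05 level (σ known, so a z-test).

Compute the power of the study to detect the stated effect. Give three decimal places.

Noncentrality parameter: δ = d·√n = 0.24 × √190 = 3.3082
Critical value for a one-sided test at α = 0.05: z_α = 1.645.
Power = P(Z > 1.645 − δ) = Φ(1.663) = 0.9519.

Power ≈ 0.952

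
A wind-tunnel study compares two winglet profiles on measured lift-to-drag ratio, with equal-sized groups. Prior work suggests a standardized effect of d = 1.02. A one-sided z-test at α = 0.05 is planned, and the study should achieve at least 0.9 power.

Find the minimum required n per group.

Set Φ(δ − 1.645) = 0.9; then δ − 1.645 = Φ⁻¹(0.9) = 1.282, giving δ = 2.926.
δ = d·√(n/2) ⇒ n = 2(δ/d)² = 2 × (2.926 / 1.02)² = 16.46.
Round up to the next whole unit.

n = 17 per group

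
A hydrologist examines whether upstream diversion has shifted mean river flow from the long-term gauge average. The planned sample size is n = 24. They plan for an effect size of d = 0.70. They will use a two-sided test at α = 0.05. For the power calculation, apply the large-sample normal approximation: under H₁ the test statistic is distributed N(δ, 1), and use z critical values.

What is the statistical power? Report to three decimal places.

Noncentrality parameter: δ = d·√n = 0.70 × √24 = 3.4293
Critical value for a two-sided test at α = 0.05: z_{α/2} = 1.960.
Power = Φ(δ − 1.960) + Φ(−δ − 1.960) = Φ(1.469) + Φ(-5.389) = 0.9291 + 0.0000 = 0.9291.

Power ≈ 0.929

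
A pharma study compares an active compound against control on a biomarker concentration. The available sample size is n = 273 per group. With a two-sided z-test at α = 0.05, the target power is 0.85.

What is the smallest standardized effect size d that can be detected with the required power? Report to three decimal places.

d ≈ 0.256

Need Φ(δ − 1.960) = 0.85, so δ = 1.960 + 1.036 = 2.996.
(The second rejection-region term Φ(−δ − z_{α/2}) is negligible and dropped.)
δ = d·√(n/2) ⇒ d = δ/√(n/2) = 2.996/√(273/2) = 0.2565.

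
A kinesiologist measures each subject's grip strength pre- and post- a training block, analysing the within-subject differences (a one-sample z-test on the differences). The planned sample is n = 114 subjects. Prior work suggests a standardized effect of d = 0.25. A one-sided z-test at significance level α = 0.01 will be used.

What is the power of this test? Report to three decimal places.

Noncentrality parameter: δ = d·√n = 0.25 × √114 = 2.6693
One-sided α = 0.01 → critical value z_{0.01} = 2.326.
Power = P(Z > 2.326 − δ) = Φ(0.343) = 0.6342.

Power ≈ 0.634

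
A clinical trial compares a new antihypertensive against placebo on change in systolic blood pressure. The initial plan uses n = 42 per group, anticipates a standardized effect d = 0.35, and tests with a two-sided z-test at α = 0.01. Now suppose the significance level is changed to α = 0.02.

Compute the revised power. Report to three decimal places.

Power ≈ 0.235

δ = d·√(n/2) = 0.35 × √(42/2) = 1.6039 (unchanged). New critical value: z_{0.01} = 2.326.
Revised power = Φ(δ − 2.326) + Φ(−δ − 2.326) = Φ(-0.722) + Φ(-3.930) = 0.2350 + 0.0000 = 0.2351.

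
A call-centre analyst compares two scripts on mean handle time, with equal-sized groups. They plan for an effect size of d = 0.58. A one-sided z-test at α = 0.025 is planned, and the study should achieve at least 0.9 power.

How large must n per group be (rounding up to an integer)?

n = 63 per group

For power 0.9 need Φ(δ − z_{0.025}) = 0.9, so δ = z_{0.025} + z_{0.10} = 1.960 + 1.282 = 3.242.
δ = d·√(n/2) ⇒ n = 2(δ/d)² = 2 × (3.242 / 0.58)² = 62.47.
Rounding up, n = 63 per group.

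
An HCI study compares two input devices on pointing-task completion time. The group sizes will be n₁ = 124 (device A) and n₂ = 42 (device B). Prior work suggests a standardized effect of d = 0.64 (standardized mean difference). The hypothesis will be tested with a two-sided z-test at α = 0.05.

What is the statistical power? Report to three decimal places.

Noncentrality parameter: δ = d / √(1/n₁ + 1/n₂) = 0.64 / √(1/124 + 1/42) = 3.5848
Two-sided α = 0.05 → critical value z_{0.025} = 1.960.
Power = Φ(δ − 1.960) + Φ(−δ − 1.960) = Φ(1.625) + Φ(-5.545) = 0.9479 + 0.0000 = 0.9479.

Power ≈ 0.948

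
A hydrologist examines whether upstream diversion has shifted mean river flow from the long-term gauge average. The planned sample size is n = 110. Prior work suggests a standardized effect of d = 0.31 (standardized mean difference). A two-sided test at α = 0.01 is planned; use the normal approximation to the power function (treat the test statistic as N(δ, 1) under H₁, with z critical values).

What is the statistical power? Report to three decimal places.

Noncentrality parameter: δ = d·√n = 0.31 × √110 = 3.2513
Critical value for a two-sided test at α = 0.01: z_{α/2} = 2.576.
Power = Φ(δ − 2.576) + Φ(−δ − 2.576) = Φ(0.675) + Φ(-5.827) = 0.7503 + 0.0000 = 0.7503.

Power ≈ 0.750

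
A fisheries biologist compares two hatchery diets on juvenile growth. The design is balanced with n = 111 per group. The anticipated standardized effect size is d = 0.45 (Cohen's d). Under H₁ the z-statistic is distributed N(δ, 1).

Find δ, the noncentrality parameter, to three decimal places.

δ = d·√(n/2) = 0.45 × √(111/2) = 3.3524

δ ≈ 3.352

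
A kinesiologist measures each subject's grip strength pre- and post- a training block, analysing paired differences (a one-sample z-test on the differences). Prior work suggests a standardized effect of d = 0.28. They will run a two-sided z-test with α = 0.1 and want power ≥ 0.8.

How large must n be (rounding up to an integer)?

n = 79

Set Φ(δ − 1.645) = 0.8; then δ − 1.645 = Φ⁻¹(0.8) = 0.842, giving δ = 2.486.
(For δ > 0 the lower-tail rejection region contributes negligibly to power, so the one-term inversion is standard.)
δ = d·√n ⇒ n = (δ/d)² = (2.486 / 0.28)² = 78.86.
Rounding up, n = 79.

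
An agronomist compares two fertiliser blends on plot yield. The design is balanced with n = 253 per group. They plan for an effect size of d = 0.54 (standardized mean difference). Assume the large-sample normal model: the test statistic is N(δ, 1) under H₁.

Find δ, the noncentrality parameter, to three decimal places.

δ ≈ 6.073

The noncentrality parameter scales effect size by the design's sample-size factor: δ = d·√(n/2) = 0.54 × √(253/2) = 6.0735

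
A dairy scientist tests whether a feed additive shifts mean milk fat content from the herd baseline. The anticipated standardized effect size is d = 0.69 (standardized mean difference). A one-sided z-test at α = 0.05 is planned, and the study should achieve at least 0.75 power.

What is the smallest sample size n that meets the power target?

For power 0.75 need Φ(δ − z_{0.05}) = 0.75, so δ = z_{0.05} + z_{0.25} = 1.645 + 0.674 = 2.319.
δ = d·√n ⇒ n = (δ/d)² = (2.319 / 0.69)² = 11.30.
Rounding up, n = 12.

n = 12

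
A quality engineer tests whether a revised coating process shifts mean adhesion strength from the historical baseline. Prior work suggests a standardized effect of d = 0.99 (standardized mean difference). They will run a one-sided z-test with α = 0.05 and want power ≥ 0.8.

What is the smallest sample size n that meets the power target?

n = 7

For power 0.8 need Φ(δ − z_{0.05}) = 0.8, so δ = z_{0.05} + z_{0.20} = 1.645 + 0.842 = 2.486.
δ = d·√n ⇒ n = (δ/d)² = (2.486 / 0.99)² = 6.31.
Rounding up, n = 7.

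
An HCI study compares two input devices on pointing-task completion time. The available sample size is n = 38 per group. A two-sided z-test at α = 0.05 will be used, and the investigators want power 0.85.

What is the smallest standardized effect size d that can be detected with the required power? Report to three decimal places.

Required noncentrality: δ = z_{0.025} + z_{0.15} = 1.960 + 1.036 = 2.996.
(Lower-tail contribution to power is negligible for δ > 0.)
δ = d·√(n/2) ⇒ d = δ/√(n/2) = 2.996/√(38/2) = 0.6874.

d ≈ 0.687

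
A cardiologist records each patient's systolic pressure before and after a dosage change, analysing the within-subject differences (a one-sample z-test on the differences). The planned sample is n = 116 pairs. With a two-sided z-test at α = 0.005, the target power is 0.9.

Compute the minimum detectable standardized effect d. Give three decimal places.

Required noncentrality: δ = z_{0.0025} + z_{0.10} = 2.807 + 1.282 = 4.089.
(Lower-tail contribution to power is negligible for δ > 0.)
δ = d·√n ⇒ d = δ/√n = 4.089/√116 = 0.3796.

d ≈ 0.380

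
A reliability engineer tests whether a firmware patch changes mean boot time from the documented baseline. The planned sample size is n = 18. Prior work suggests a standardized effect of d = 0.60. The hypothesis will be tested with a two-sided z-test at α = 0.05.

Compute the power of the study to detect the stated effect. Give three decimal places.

Noncentrality parameter: δ = d·√n = 0.60 × √18 = 2.5456
Critical value for a two-sided test at α = 0.05: z_{α/2} = 1.960.
Power = Φ(δ − 1.960) + Φ(−δ − 1.960) = Φ(0.586) + Φ(-4.506) = 0.7209 + 0.0000 = 0.7209.

Power ≈ 0.721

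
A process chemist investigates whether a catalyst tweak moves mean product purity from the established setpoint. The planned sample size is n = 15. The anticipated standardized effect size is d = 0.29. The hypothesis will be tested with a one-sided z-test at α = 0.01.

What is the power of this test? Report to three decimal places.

Power ≈ 0.114

Noncentrality parameter: δ = d·√n = 0.29 × √15 = 1.1232
Critical value for a one-sided test at α = 0.01: z_α = 2.326.
Power = Φ(δ − 2.326) = Φ(-1.203) = 0.1145.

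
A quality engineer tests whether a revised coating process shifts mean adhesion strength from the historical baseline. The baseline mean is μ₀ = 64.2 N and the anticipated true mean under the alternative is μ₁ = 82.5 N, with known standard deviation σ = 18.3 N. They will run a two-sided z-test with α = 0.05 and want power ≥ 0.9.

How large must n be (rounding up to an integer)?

Standardized effect: d = |μ₁ − μ₀| / σ = |82.5 − 64.2| / 18.3 = 1.0000
For power 0.9 need Φ(δ − z_{0.025}) = 0.9, so δ = z_{0.025} + z_{0.10} = 1.960 + 1.282 = 3.242.
(For δ > 0 the lower-tail rejection region contributes negligibly to power, so the one-term inversion is standard.)
δ = d·√n ⇒ n = (δ/d)² = (3.242 / 1.0000)² = 10.51.
Round up to the next whole unit.

n = 11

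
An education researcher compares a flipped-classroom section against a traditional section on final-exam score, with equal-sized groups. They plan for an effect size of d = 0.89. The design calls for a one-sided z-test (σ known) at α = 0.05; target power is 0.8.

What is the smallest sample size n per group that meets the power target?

n = 16 per group

For power 0.8 need Φ(δ − z_{0.05}) = 0.8, so δ = z_{0.05} + z_{0.20} = 1.645 + 0.842 = 2.486.
δ = d·√(n/2) ⇒ n = 2(δ/d)² = 2 × (2.486 / 0.89)² = 15.61.
Rounding up, n = 16 per group.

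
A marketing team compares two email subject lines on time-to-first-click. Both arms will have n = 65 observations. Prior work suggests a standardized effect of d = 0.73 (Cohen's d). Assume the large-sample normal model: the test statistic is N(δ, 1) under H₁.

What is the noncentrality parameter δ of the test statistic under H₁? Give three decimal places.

δ ≈ 4.162

The noncentrality parameter scales effect size by the design's sample-size factor: δ = d·√(n/2) = 0.73 × √(65/2) = 4.1616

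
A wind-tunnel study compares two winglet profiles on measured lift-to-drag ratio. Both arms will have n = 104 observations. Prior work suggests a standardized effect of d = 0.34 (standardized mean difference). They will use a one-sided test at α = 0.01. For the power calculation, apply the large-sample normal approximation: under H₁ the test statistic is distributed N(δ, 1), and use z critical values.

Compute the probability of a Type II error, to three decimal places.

Noncentrality parameter: δ = d·√(n/2) = 0.34 × √(104/2) = 2.4518
One-sided α = 0.01 → critical value z_{0.01} = 2.326.
Power = Φ(δ − 2.326) = Φ(0.125) = 0.5499.
Type II error: β = 1 − power = 1 − 0.5499 = 0.4501.

β ≈ 0.450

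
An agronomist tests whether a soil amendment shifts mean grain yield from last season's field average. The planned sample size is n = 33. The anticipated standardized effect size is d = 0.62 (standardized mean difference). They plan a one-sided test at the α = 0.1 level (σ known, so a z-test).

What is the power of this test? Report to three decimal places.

Noncentrality parameter: δ = d·√n = 0.62 × √33 = 3.5616
Critical value for a one-sided test at α = 0.1: z_α = 1.282.
Power = P(Z > 1.282 − δ) = Φ(2.280) = 0.9887.

Power ≈ 0.989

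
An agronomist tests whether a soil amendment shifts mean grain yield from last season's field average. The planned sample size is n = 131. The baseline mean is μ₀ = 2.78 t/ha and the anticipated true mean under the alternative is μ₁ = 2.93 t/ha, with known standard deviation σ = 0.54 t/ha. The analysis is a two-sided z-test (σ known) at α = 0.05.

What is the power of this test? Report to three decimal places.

Standardized effect: d = |μ₁ − μ₀| / σ = |2.93 − 2.78| / 0.54 = 0.2778
Noncentrality parameter: δ = d·√n = 0.2778 × √131 = 3.1793
Two-sided α = 0.05 → critical value z_{0.025} = 1.960.
Power = Φ(δ − 1.960) + Φ(−δ − 1.960) = Φ(1.219) + Φ(-5.139) = 0.8886 + 0.0000 = 0.8886.

Power ≈ 0.889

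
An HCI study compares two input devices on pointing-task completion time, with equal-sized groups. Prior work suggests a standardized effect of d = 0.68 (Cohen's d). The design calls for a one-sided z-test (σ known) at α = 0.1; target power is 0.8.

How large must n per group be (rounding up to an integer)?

n = 20 per group

For power 0.8 need Φ(δ − z_{0.1}) = 0.8, so δ = z_{0.1} + z_{0.20} = 1.282 + 0.842 = 2.123.
δ = d·√(n/2) ⇒ n = 2(δ/d)² = 2 × (2.123 / 0.68)² = 19.50.
Rounding up, n = 20 per group.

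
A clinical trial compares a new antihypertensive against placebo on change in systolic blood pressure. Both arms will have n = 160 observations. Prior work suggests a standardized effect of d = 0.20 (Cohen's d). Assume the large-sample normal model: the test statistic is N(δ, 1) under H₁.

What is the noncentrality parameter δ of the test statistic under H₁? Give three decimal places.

δ = d·√(n/2) = 0.20 × √(160/2) = 1.7889

δ ≈ 1.789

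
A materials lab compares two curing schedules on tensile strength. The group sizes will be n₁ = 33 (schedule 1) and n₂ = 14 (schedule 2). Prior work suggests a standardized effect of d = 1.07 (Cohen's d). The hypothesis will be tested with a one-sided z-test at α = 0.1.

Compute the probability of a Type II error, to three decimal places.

β ≈ 0.019

Noncentrality parameter: δ = d / √(1/n₁ + 1/n₂) = 1.07 / √(1/33 + 1/14) = 3.3547
Critical value for a one-sided test at α = 0.1: z_α = 1.282.
Power = P(Z > 1.282 − δ) = Φ(2.073) = 0.9809.
Type II error: β = 1 − power = 1 − 0.9809 = 0.0191.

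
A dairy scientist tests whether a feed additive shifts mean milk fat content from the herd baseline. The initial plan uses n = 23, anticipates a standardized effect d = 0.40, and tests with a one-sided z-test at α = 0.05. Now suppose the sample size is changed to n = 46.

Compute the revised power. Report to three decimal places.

With n = 46: δ = d·√n = 0.40 × √46 = 2.7129. Critical value z_{0.05} = 1.645.
Revised power = P(Z > 1.645 − δ) = Φ(1.068) = 0.8573.

Power ≈ 0.857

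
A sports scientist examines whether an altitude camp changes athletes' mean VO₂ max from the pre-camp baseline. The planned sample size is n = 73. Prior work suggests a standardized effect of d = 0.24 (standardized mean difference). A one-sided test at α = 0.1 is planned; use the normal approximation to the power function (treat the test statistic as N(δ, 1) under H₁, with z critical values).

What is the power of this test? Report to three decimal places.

Power ≈ 0.779

Noncentrality parameter: δ = d·√n = 0.24 × √73 = 2.0506
One-sided α = 0.1 → critical value z_{0.1} = 1.282.
Power = Φ(δ − 1.282) = Φ(0.769) = 0.7791.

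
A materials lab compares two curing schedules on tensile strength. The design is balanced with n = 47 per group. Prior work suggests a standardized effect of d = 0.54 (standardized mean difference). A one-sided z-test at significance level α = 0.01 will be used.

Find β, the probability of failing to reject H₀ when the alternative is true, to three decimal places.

Noncentrality parameter: δ = d·√(n/2) = 0.54 × √(47/2) = 2.6177
One-sided α = 0.01 → critical value z_{0.01} = 2.326.
Power = P(Z > 2.326 − δ) = Φ(0.291) = 0.6146.
Type II error: β = 1 − power = 1 − 0.6146 = 0.3854.

β ≈ 0.385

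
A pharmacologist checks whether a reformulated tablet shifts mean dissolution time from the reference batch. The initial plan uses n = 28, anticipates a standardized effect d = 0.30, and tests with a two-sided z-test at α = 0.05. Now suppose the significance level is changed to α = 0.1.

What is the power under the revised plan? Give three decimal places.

Power ≈ 0.478

δ = d·√n = 0.30 × √28 = 1.5875 (unchanged). New critical value: z_{0.05} = 1.645.
Revised power = Φ(δ − 1.645) + Φ(−δ − 1.645) = Φ(-0.057) + Φ(-3.232) = 0.4771 + 0.0006 = 0.4777.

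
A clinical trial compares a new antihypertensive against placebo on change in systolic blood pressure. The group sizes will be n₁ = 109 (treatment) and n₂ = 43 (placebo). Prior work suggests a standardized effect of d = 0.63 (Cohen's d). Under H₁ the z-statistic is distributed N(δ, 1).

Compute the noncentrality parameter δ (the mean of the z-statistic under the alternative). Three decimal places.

δ ≈ 3.498

The noncentrality parameter scales effect size by the design's sample-size factor: δ = d / √(1/n₁ + 1/n₂) = 0.63 / √(1/109 + 1/43) = 3.4984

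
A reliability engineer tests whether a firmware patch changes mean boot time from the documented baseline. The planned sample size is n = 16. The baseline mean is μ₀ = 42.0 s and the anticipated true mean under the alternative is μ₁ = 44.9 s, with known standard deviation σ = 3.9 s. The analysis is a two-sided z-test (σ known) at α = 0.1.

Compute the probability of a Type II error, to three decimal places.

Standardized effect: d = |μ₁ − μ₀| / σ = |44.9 − 42.0| / 3.9 = 0.7436
Noncentrality parameter: δ = d·√n = 0.7436 × √16 = 2.9744
Two-sided α = 0.1 → critical value z_{0.05} = 1.645.
Power = Φ(δ − 1.645) + Φ(−δ − 1.645) = Φ(1.330) + Φ(-4.619) = 0.9082 + 0.0000 = 0.9082.
Type II error: β = 1 − power = 1 − 0.9082 = 0.0918.

β ≈ 0.092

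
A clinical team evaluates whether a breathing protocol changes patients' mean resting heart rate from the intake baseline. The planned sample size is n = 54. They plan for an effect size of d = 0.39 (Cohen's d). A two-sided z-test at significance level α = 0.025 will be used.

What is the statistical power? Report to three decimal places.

Power ≈ 0.734

Noncentrality parameter: λ = d·√n = 0.39 × √54 = 2.8659
Two-sided α = 0.025 → critical value z_{0.0125} = 2.241.
Power = Φ(λ − 2.241) + Φ(−λ − 2.241) = Φ(0.625) + Φ(-5.107) = 0.7339 + 0.0000 = 0.7339.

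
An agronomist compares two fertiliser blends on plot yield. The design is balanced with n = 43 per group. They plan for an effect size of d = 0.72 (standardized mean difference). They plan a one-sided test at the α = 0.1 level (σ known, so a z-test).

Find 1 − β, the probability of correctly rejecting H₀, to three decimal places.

Power ≈ 0.980

Noncentrality parameter: λ = d·√(n/2) = 0.72 × √(43/2) = 3.3385
Critical value for a one-sided test at α = 0.1: z_α = 1.282.
Power = P(Z > 1.282 − λ) = Φ(2.057) = 0.9802.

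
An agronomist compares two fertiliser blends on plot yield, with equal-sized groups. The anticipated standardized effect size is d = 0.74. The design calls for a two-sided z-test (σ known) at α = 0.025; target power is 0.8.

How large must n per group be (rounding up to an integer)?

n = 35 per group

Set Φ(δ − 2.241) = 0.8; then δ − 2.241 = Φ⁻¹(0.8) = 0.842, giving δ = 3.083.
(Ignoring the negligible lower-tail rejection probability gives the usual closed-form inversion.)
δ = d·√(n/2) ⇒ n = 2(δ/d)² = 2 × (3.083 / 0.74)² = 34.72.
Round up to the next whole unit.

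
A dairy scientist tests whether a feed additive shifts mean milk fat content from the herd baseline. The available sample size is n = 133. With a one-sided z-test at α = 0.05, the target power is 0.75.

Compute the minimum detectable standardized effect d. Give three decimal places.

Need Φ(δ − 1.645) = 0.75, so δ = 1.645 + 0.674 = 2.319.
δ = d·√n ⇒ d = δ/√n = 2.319/√133 = 0.2011.

d ≈ 0.201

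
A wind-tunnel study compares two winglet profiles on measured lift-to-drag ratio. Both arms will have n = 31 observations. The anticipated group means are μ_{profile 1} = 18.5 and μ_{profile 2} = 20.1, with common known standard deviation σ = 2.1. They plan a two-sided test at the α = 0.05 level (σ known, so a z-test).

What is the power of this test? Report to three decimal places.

Power ≈ 0.851

Standardized effect: d = |μ_{profile 1} − μ_{profile 2}| / σ = |18.5 − 20.1| / 2.1 = 0.7619
Noncentrality parameter: λ = d·√(n/2) = 0.7619 × √(31/2) = 2.9996
Two-sided α = 0.05 → critical value z_{0.025} = 1.960.
Power = Φ(λ − 1.960) + Φ(−λ − 1.960) = Φ(1.040) + Φ(-4.960) = 0.8508 + 0.0000 = 0.8508.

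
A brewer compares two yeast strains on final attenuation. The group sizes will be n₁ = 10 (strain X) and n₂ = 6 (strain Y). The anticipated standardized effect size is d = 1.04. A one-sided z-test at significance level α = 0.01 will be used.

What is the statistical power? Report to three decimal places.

Power ≈ 0.377

Noncentrality parameter: δ = d / √(1/n₁ + 1/n₂) = 1.04 / √(1/10 + 1/6) = 2.0140
One-sided α = 0.01 → critical value z_{0.01} = 2.326.
Power = P(Z > 2.326 − δ) = Φ(-0.312) = 0.3774.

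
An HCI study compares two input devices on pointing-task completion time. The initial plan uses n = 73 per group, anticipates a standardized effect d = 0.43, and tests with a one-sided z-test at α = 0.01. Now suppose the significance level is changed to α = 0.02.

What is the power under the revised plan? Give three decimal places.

Power ≈ 0.707

δ = d·√(n/2) = 0.43 × √(73/2) = 2.5979 (unchanged). New critical value: z_{0.02} = 2.054.
Revised power = Φ(δ − 2.054) = Φ(0.544) = 0.7068.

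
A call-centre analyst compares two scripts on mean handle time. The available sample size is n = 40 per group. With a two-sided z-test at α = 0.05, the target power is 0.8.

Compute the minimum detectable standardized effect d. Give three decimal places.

Need Φ(δ − 1.960) = 0.8, so δ = 1.960 + 0.842 = 2.802.
(The second rejection-region term Φ(−δ − z_{α/2}) is negligible and dropped.)
δ = d·√(n/2) ⇒ d = δ/√(n/2) = 2.802/√(40/2) = 0.6265.

d ≈ 0.626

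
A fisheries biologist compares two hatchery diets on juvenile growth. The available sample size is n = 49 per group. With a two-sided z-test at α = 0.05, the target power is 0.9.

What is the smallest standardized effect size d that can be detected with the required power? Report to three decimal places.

Need Φ(δ − 1.960) = 0.9, so δ = 1.960 + 1.282 = 3.242.
(The second rejection-region term Φ(−δ − z_{α/2}) is negligible and dropped.)
δ = d·√(n/2) ⇒ d = δ/√(n/2) = 3.242/√(49/2) = 0.6549.

d ≈ 0.655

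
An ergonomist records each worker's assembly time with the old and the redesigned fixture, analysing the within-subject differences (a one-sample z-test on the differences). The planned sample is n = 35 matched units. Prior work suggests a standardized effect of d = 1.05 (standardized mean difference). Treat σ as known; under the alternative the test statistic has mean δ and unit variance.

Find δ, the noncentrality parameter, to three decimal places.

δ ≈ 6.212

The noncentrality parameter scales effect size by the design's sample-size factor: δ = d·√n = 1.05 × √35 = 6.2119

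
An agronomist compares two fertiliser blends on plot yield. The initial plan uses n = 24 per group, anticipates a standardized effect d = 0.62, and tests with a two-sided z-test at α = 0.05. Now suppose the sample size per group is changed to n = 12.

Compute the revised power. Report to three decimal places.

With n = 12 per group: δ = d·√(n/2) = 0.62 × √(12/2) = 1.5187. Critical value z_{0.025} = 1.960.
Revised power = Φ(δ − 1.960) + Φ(−δ − 1.960) = Φ(-0.441) + Φ(-3.479) = 0.3295 + 0.0003 = 0.3298.

Power ≈ 0.330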